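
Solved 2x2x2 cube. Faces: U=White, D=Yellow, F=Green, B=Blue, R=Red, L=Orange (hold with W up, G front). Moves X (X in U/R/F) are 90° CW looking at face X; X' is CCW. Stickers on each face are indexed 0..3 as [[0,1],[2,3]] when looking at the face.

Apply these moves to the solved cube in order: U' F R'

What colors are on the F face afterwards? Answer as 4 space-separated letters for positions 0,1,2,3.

Answer: G W G B

Derivation:
After move 1 (U'): U=WWWW F=OOGG R=GGRR B=RRBB L=BBOO
After move 2 (F): F=GOGO U=WWOB R=WGWR D=RGYY L=BYOY
After move 3 (R'): R=GRWW U=WBOR F=GWGB D=ROYO B=YRGB
Query: F face = GWGB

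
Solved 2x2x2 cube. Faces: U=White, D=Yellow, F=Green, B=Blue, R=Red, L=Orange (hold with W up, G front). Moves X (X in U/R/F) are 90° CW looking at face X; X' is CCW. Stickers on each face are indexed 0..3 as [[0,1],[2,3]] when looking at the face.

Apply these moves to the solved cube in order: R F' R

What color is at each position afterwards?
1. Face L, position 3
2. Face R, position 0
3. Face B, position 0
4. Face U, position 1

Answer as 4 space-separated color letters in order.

Answer: W Y R Y

Derivation:
After move 1 (R): R=RRRR U=WGWG F=GYGY D=YBYB B=WBWB
After move 2 (F'): F=YYGG U=WGRR R=BRYR D=OOYB L=OGOW
After move 3 (R): R=YBRR U=WYRG F=YOGB D=OWYW B=RBGB
Query 1: L[3] = W
Query 2: R[0] = Y
Query 3: B[0] = R
Query 4: U[1] = Y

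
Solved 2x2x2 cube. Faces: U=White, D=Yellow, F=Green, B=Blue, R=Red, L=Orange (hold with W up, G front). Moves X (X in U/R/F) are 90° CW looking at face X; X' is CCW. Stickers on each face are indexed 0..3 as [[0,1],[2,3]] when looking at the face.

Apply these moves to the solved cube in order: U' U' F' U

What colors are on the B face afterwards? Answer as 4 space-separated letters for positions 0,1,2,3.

After move 1 (U'): U=WWWW F=OOGG R=GGRR B=RRBB L=BBOO
After move 2 (U'): U=WWWW F=BBGG R=OORR B=GGBB L=RROO
After move 3 (F'): F=BGBG U=WWOR R=YOYR D=ROYY L=RWOW
After move 4 (U): U=OWRW F=YOBG R=GGYR B=RWBB L=BGOW
Query: B face = RWBB

Answer: R W B B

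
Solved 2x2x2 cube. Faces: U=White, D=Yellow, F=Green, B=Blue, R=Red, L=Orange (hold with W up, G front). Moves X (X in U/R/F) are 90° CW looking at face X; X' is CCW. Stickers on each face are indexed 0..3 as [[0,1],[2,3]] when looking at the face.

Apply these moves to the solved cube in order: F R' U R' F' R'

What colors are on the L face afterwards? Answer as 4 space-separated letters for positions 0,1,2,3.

Answer: G O O B

Derivation:
After move 1 (F): F=GGGG U=WWOO R=WRWR D=RRYY L=OYOY
After move 2 (R'): R=RRWW U=WBOB F=GWGO D=RGYG B=YBRB
After move 3 (U): U=OWBB F=RRGO R=YBWW B=OYRB L=GWOY
After move 4 (R'): R=BWYW U=ORBO F=RWGB D=RRYO B=GYGB
After move 5 (F'): F=WBRG U=ORBY R=RWRW D=WYYO L=GOOB
After move 6 (R'): R=WWRR U=OGBG F=WRRY D=WBYG B=OYYB
Query: L face = GOOB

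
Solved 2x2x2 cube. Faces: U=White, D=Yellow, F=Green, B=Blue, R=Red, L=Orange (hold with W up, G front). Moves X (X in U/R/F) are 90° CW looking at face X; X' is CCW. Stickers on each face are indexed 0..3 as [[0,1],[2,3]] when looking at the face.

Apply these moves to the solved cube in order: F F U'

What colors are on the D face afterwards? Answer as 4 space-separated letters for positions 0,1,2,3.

After move 1 (F): F=GGGG U=WWOO R=WRWR D=RRYY L=OYOY
After move 2 (F): F=GGGG U=WWYY R=OROR D=WWYY L=OROR
After move 3 (U'): U=WYWY F=ORGG R=GGOR B=ORBB L=BBOR
Query: D face = WWYY

Answer: W W Y Y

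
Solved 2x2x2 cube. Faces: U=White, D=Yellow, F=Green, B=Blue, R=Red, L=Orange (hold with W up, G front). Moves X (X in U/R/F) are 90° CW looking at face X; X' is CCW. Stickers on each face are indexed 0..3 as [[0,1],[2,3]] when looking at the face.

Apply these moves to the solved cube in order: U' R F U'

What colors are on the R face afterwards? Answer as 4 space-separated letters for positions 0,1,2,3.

After move 1 (U'): U=WWWW F=OOGG R=GGRR B=RRBB L=BBOO
After move 2 (R): R=RGRG U=WOWG F=OYGY D=YBYR B=WRWB
After move 3 (F): F=GOYY U=WOOB R=WGGG D=RRYR L=BYOB
After move 4 (U'): U=OBWO F=BYYY R=GOGG B=WGWB L=WROB
Query: R face = GOGG

Answer: G O G G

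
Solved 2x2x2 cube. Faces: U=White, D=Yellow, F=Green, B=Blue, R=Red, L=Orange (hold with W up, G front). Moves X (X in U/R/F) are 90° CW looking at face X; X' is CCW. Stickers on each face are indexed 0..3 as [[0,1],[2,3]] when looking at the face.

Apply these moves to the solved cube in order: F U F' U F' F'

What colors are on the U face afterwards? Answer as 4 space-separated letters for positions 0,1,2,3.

After move 1 (F): F=GGGG U=WWOO R=WRWR D=RRYY L=OYOY
After move 2 (U): U=OWOW F=WRGG R=BBWR B=OYBB L=GGOY
After move 3 (F'): F=RGWG U=OWBW R=RBRR D=GYYY L=GWOO
After move 4 (U): U=BOWW F=RBWG R=OYRR B=GWBB L=RGOO
After move 5 (F'): F=BGRW U=BOOR R=YYGR D=GOYY L=RWOW
After move 6 (F'): F=GWBR U=BOYG R=OYGR D=WWYY L=RROO
Query: U face = BOYG

Answer: B O Y G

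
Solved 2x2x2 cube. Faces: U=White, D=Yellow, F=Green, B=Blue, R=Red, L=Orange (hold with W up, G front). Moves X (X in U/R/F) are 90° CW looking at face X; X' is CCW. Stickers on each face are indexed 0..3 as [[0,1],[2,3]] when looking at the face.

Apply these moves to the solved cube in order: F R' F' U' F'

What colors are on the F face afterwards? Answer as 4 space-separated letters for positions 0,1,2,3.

Answer: B G O G

Derivation:
After move 1 (F): F=GGGG U=WWOO R=WRWR D=RRYY L=OYOY
After move 2 (R'): R=RRWW U=WBOB F=GWGO D=RGYG B=YBRB
After move 3 (F'): F=WOGG U=WBRW R=GRRW D=YYYG L=OBOO
After move 4 (U'): U=BWWR F=OBGG R=WORW B=GRRB L=YBOO
After move 5 (F'): F=BGOG U=BWWR R=YOYW D=BOYG L=YROW
Query: F face = BGOG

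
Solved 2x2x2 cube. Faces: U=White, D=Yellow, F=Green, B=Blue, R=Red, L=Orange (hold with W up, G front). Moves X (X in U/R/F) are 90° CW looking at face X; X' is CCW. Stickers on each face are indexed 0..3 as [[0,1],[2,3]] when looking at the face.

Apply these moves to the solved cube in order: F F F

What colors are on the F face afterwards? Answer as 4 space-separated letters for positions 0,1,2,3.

Answer: G G G G

Derivation:
After move 1 (F): F=GGGG U=WWOO R=WRWR D=RRYY L=OYOY
After move 2 (F): F=GGGG U=WWYY R=OROR D=WWYY L=OROR
After move 3 (F): F=GGGG U=WWRR R=YRYR D=OOYY L=OWOW
Query: F face = GGGG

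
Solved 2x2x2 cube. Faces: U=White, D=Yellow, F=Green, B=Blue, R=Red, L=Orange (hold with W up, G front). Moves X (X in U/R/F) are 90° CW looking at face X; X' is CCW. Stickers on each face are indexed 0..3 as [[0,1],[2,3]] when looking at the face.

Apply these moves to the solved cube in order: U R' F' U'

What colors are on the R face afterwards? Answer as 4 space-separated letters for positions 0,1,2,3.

After move 1 (U): U=WWWW F=RRGG R=BBRR B=OOBB L=GGOO
After move 2 (R'): R=BRBR U=WBWO F=RWGW D=YRYG B=YOYB
After move 3 (F'): F=WWRG U=WBBB R=RRYR D=GOYG L=GOOW
After move 4 (U'): U=BBWB F=GORG R=WWYR B=RRYB L=YOOW
Query: R face = WWYR

Answer: W W Y R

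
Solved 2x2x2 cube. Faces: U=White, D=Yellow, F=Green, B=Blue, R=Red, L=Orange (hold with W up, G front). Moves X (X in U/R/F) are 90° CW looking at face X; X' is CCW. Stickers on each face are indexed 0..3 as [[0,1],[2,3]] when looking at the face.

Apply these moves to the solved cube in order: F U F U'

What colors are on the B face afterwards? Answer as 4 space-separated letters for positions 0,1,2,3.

After move 1 (F): F=GGGG U=WWOO R=WRWR D=RRYY L=OYOY
After move 2 (U): U=OWOW F=WRGG R=BBWR B=OYBB L=GGOY
After move 3 (F): F=GWGR U=OWYG R=OBWR D=WBYY L=GROR
After move 4 (U'): U=WGOY F=GRGR R=GWWR B=OBBB L=OYOR
Query: B face = OBBB

Answer: O B B B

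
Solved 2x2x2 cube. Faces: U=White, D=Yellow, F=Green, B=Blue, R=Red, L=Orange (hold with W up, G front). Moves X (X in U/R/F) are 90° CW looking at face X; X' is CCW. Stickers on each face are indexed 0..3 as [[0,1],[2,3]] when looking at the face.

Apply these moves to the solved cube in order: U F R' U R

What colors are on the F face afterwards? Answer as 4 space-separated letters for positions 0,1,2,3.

After move 1 (U): U=WWWW F=RRGG R=BBRR B=OOBB L=GGOO
After move 2 (F): F=GRGR U=WWOG R=WBWR D=RBYY L=GYOY
After move 3 (R'): R=BRWW U=WBOO F=GWGG D=RRYR B=YOBB
After move 4 (U): U=OWOB F=BRGG R=YOWW B=GYBB L=GWOY
After move 5 (R): R=WYWO U=OROG F=BRGR D=RBYG B=BYWB
Query: F face = BRGR

Answer: B R G R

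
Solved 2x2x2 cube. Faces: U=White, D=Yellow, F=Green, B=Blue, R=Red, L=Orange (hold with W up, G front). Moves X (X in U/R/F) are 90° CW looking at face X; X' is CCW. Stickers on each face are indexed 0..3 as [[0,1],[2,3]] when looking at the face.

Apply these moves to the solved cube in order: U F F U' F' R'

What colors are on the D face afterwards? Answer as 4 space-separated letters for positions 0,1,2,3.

Answer: O R Y R

Derivation:
After move 1 (U): U=WWWW F=RRGG R=BBRR B=OOBB L=GGOO
After move 2 (F): F=GRGR U=WWOG R=WBWR D=RBYY L=GYOY
After move 3 (F): F=GGRR U=WWYY R=OBGR D=WWYY L=GROB
After move 4 (U'): U=WYWY F=GRRR R=GGGR B=OBBB L=OOOB
After move 5 (F'): F=RRGR U=WYGG R=WGWR D=OBYY L=OYOW
After move 6 (R'): R=GRWW U=WBGO F=RYGG D=ORYR B=YBBB
Query: D face = ORYR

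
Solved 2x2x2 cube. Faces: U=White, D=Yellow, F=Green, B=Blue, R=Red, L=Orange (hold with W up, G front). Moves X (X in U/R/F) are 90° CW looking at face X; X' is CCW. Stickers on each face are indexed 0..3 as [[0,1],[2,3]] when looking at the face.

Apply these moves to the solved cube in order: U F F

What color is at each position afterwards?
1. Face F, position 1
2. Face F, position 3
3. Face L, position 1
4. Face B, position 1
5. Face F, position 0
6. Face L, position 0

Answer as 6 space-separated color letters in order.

Answer: G R R O G G

Derivation:
After move 1 (U): U=WWWW F=RRGG R=BBRR B=OOBB L=GGOO
After move 2 (F): F=GRGR U=WWOG R=WBWR D=RBYY L=GYOY
After move 3 (F): F=GGRR U=WWYY R=OBGR D=WWYY L=GROB
Query 1: F[1] = G
Query 2: F[3] = R
Query 3: L[1] = R
Query 4: B[1] = O
Query 5: F[0] = G
Query 6: L[0] = G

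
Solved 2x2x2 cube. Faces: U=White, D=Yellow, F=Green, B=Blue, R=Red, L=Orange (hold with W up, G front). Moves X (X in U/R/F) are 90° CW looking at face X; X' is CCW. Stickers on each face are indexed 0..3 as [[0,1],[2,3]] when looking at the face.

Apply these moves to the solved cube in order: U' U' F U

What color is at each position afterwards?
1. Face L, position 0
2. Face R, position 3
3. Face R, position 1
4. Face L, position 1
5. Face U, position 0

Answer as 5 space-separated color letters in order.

Answer: G R G B O

Derivation:
After move 1 (U'): U=WWWW F=OOGG R=GGRR B=RRBB L=BBOO
After move 2 (U'): U=WWWW F=BBGG R=OORR B=GGBB L=RROO
After move 3 (F): F=GBGB U=WWOR R=WOWR D=ROYY L=RYOY
After move 4 (U): U=OWRW F=WOGB R=GGWR B=RYBB L=GBOY
Query 1: L[0] = G
Query 2: R[3] = R
Query 3: R[1] = G
Query 4: L[1] = B
Query 5: U[0] = O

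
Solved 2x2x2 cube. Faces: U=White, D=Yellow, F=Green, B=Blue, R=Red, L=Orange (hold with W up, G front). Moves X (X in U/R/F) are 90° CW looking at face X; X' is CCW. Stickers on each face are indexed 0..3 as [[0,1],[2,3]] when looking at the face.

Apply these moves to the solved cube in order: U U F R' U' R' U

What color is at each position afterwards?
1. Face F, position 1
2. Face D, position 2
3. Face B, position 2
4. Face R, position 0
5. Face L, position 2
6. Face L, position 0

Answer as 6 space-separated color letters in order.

Answer: W Y B B O R

Derivation:
After move 1 (U): U=WWWW F=RRGG R=BBRR B=OOBB L=GGOO
After move 2 (U): U=WWWW F=BBGG R=OORR B=GGBB L=RROO
After move 3 (F): F=GBGB U=WWOR R=WOWR D=ROYY L=RYOY
After move 4 (R'): R=ORWW U=WBOG F=GWGR D=RBYB B=YGOB
After move 5 (U'): U=BGWO F=RYGR R=GWWW B=OROB L=YGOY
After move 6 (R'): R=WWGW U=BOWO F=RGGO D=RYYR B=BRBB
After move 7 (U): U=WBOO F=WWGO R=BRGW B=YGBB L=RGOY
Query 1: F[1] = W
Query 2: D[2] = Y
Query 3: B[2] = B
Query 4: R[0] = B
Query 5: L[2] = O
Query 6: L[0] = R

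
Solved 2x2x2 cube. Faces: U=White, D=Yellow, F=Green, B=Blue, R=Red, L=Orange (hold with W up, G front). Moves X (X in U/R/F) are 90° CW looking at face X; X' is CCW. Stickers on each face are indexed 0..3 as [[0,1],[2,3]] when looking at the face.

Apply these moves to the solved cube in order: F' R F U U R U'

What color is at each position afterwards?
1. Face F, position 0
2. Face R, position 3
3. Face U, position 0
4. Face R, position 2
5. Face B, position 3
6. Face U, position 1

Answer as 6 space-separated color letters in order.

After move 1 (F'): F=GGGG U=WWRR R=YRYR D=OOYY L=OWOW
After move 2 (R): R=YYRR U=WGRG F=GOGY D=OBYB B=RBWB
After move 3 (F): F=GGYO U=WGWW R=RYGR D=RYYB L=OOOB
After move 4 (U): U=WWWG F=RYYO R=RBGR B=OOWB L=GGOB
After move 5 (U): U=WWGW F=RBYO R=OOGR B=GGWB L=RYOB
After move 6 (R): R=GORO U=WBGO F=RYYB D=RWYG B=WGWB
After move 7 (U'): U=BOWG F=RYYB R=RYRO B=GOWB L=WGOB
Query 1: F[0] = R
Query 2: R[3] = O
Query 3: U[0] = B
Query 4: R[2] = R
Query 5: B[3] = B
Query 6: U[1] = O

Answer: R O B R B O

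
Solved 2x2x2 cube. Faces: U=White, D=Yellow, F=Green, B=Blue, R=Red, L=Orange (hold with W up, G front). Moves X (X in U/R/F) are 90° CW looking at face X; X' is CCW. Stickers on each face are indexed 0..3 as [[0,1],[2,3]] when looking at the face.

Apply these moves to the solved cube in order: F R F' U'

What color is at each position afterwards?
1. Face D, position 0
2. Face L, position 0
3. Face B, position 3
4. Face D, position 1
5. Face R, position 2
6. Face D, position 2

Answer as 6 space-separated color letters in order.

After move 1 (F): F=GGGG U=WWOO R=WRWR D=RRYY L=OYOY
After move 2 (R): R=WWRR U=WGOG F=GRGY D=RBYB B=OBWB
After move 3 (F'): F=RYGG U=WGWR R=BWRR D=YYYB L=OGOO
After move 4 (U'): U=GRWW F=OGGG R=RYRR B=BWWB L=OBOO
Query 1: D[0] = Y
Query 2: L[0] = O
Query 3: B[3] = B
Query 4: D[1] = Y
Query 5: R[2] = R
Query 6: D[2] = Y

Answer: Y O B Y R Y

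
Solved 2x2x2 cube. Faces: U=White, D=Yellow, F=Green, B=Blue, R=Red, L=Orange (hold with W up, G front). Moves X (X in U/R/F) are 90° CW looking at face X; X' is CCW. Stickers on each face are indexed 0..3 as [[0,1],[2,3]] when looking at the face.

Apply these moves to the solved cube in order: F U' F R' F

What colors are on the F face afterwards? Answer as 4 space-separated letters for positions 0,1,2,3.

After move 1 (F): F=GGGG U=WWOO R=WRWR D=RRYY L=OYOY
After move 2 (U'): U=WOWO F=OYGG R=GGWR B=WRBB L=BBOY
After move 3 (F): F=GOGY U=WOYB R=WGOR D=WGYY L=BROR
After move 4 (R'): R=GRWO U=WBYW F=GOGB D=WOYY B=YRGB
After move 5 (F): F=GGBO U=WBRR R=YRWO D=WGYY L=BWOO
Query: F face = GGBO

Answer: G G B O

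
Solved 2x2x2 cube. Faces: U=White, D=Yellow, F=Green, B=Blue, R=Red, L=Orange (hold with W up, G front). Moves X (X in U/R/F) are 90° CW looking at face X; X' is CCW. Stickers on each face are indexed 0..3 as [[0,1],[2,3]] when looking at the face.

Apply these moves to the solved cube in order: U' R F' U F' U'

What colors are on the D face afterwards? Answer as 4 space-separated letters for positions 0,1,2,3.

Answer: Y W Y R

Derivation:
After move 1 (U'): U=WWWW F=OOGG R=GGRR B=RRBB L=BBOO
After move 2 (R): R=RGRG U=WOWG F=OYGY D=YBYR B=WRWB
After move 3 (F'): F=YYOG U=WORR R=BGYG D=BOYR L=BGOW
After move 4 (U): U=RWRO F=BGOG R=WRYG B=BGWB L=YYOW
After move 5 (F'): F=GGBO U=RWWY R=ORBG D=YWYR L=YOOR
After move 6 (U'): U=WYRW F=YOBO R=GGBG B=ORWB L=BGOR
Query: D face = YWYR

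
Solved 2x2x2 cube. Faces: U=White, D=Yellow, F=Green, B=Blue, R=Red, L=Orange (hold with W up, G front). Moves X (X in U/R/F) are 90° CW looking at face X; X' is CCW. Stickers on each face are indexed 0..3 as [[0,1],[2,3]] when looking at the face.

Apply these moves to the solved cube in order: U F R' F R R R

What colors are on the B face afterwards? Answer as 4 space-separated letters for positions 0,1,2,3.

After move 1 (U): U=WWWW F=RRGG R=BBRR B=OOBB L=GGOO
After move 2 (F): F=GRGR U=WWOG R=WBWR D=RBYY L=GYOY
After move 3 (R'): R=BRWW U=WBOO F=GWGG D=RRYR B=YOBB
After move 4 (F): F=GGGW U=WBYY R=OROW D=WBYR L=GROR
After move 5 (R): R=OOWR U=WGYW F=GBGR D=WBYY B=YOBB
After move 6 (R): R=WORO U=WBYR F=GBGY D=WBYY B=WOGB
After move 7 (R): R=RWOO U=WBYY F=GBGY D=WGYW B=ROBB
Query: B face = ROBB

Answer: R O B B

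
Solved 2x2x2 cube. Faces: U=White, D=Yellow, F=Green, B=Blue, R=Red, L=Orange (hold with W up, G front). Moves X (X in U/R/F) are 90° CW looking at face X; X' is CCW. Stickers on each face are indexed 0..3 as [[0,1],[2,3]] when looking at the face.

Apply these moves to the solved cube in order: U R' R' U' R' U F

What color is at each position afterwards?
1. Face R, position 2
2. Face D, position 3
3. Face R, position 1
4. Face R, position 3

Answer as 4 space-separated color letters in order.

After move 1 (U): U=WWWW F=RRGG R=BBRR B=OOBB L=GGOO
After move 2 (R'): R=BRBR U=WBWO F=RWGW D=YRYG B=YOYB
After move 3 (R'): R=RRBB U=WYWY F=RBGO D=YWYW B=GORB
After move 4 (U'): U=YYWW F=GGGO R=RBBB B=RRRB L=GOOO
After move 5 (R'): R=BBRB U=YRWR F=GYGW D=YGYO B=WRWB
After move 6 (U): U=WYRR F=BBGW R=WRRB B=GOWB L=GYOO
After move 7 (F): F=GBWB U=WYOY R=RRRB D=RWYO L=GYOG
Query 1: R[2] = R
Query 2: D[3] = O
Query 3: R[1] = R
Query 4: R[3] = B

Answer: R O R B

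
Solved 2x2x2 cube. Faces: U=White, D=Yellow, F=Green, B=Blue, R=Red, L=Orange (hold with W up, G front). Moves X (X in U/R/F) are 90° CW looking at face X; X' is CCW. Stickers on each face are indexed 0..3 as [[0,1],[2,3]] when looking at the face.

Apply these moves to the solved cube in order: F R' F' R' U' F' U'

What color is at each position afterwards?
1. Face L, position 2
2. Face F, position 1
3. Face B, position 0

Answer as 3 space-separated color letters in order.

Answer: O R O

Derivation:
After move 1 (F): F=GGGG U=WWOO R=WRWR D=RRYY L=OYOY
After move 2 (R'): R=RRWW U=WBOB F=GWGO D=RGYG B=YBRB
After move 3 (F'): F=WOGG U=WBRW R=GRRW D=YYYG L=OBOO
After move 4 (R'): R=RWGR U=WRRY F=WBGW D=YOYG B=GBYB
After move 5 (U'): U=RYWR F=OBGW R=WBGR B=RWYB L=GBOO
After move 6 (F'): F=BWOG U=RYWG R=OBYR D=BOYG L=GROW
After move 7 (U'): U=YGRW F=GROG R=BWYR B=OBYB L=RWOW
Query 1: L[2] = O
Query 2: F[1] = R
Query 3: B[0] = O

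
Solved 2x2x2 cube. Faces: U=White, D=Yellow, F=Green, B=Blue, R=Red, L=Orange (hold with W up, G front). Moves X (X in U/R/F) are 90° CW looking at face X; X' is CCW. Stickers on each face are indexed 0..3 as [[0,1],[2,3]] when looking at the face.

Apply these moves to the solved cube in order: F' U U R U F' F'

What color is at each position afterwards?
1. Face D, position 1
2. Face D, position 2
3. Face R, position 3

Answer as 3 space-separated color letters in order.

Answer: G Y W

Derivation:
After move 1 (F'): F=GGGG U=WWRR R=YRYR D=OOYY L=OWOW
After move 2 (U): U=RWRW F=YRGG R=BBYR B=OWBB L=GGOW
After move 3 (U): U=RRWW F=BBGG R=OWYR B=GGBB L=YROW
After move 4 (R): R=YORW U=RBWG F=BOGY D=OBYG B=WGRB
After move 5 (U): U=WRGB F=YOGY R=WGRW B=YRRB L=BOOW
After move 6 (F'): F=OYYG U=WRWR R=BGOW D=OWYG L=BBOG
After move 7 (F'): F=YGOY U=WRBO R=WGOW D=BGYG L=BROW
Query 1: D[1] = G
Query 2: D[2] = Y
Query 3: R[3] = W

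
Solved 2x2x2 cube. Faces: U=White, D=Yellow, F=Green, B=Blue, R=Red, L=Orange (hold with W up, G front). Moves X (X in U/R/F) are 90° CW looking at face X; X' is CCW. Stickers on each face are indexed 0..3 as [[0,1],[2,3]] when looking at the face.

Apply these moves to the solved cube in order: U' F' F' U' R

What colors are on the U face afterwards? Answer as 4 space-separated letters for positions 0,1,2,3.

After move 1 (U'): U=WWWW F=OOGG R=GGRR B=RRBB L=BBOO
After move 2 (F'): F=OGOG U=WWGR R=YGYR D=BOYY L=BWOW
After move 3 (F'): F=GGOO U=WWYY R=OGBR D=WWYY L=BROG
After move 4 (U'): U=WYWY F=BROO R=GGBR B=OGBB L=RROG
After move 5 (R): R=BGRG U=WRWO F=BWOY D=WBYO B=YGYB
Query: U face = WRWO

Answer: W R W O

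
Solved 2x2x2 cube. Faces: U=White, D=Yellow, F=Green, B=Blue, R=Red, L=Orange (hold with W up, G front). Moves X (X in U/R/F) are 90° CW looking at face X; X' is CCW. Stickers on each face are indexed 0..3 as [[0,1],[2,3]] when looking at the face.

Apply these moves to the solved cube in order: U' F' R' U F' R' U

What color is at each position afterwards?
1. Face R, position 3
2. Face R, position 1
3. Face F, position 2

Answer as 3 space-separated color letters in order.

After move 1 (U'): U=WWWW F=OOGG R=GGRR B=RRBB L=BBOO
After move 2 (F'): F=OGOG U=WWGR R=YGYR D=BOYY L=BWOW
After move 3 (R'): R=GRYY U=WBGR F=OWOR D=BGYG B=YROB
After move 4 (U): U=GWRB F=GROR R=YRYY B=BWOB L=OWOW
After move 5 (F'): F=RRGO U=GWYY R=GRBY D=WWYG L=OBOR
After move 6 (R'): R=RYGB U=GOYB F=RWGY D=WRYO B=GWWB
After move 7 (U): U=YGBO F=RYGY R=GWGB B=OBWB L=RWOR
Query 1: R[3] = B
Query 2: R[1] = W
Query 3: F[2] = G

Answer: B W G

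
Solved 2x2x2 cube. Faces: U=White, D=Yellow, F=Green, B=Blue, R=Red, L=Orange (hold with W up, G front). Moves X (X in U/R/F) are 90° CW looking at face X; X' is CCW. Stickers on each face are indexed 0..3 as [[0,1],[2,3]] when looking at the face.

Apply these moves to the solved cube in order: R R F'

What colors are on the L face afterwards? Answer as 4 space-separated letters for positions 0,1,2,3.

After move 1 (R): R=RRRR U=WGWG F=GYGY D=YBYB B=WBWB
After move 2 (R): R=RRRR U=WYWY F=GBGB D=YWYW B=GBGB
After move 3 (F'): F=BBGG U=WYRR R=WRYR D=OOYW L=OYOW
Query: L face = OYOW

Answer: O Y O W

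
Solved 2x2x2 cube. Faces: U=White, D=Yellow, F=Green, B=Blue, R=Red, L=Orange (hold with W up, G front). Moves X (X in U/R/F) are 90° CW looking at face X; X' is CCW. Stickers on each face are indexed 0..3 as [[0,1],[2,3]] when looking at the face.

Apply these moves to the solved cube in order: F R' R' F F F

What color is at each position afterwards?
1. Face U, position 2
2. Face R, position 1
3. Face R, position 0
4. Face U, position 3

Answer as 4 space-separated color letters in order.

After move 1 (F): F=GGGG U=WWOO R=WRWR D=RRYY L=OYOY
After move 2 (R'): R=RRWW U=WBOB F=GWGO D=RGYG B=YBRB
After move 3 (R'): R=RWRW U=WROY F=GBGB D=RWYO B=GBGB
After move 4 (F): F=GGBB U=WRYY R=OWYW D=RRYO L=OROW
After move 5 (F): F=BGBG U=WRWR R=YWYW D=YOYO L=OROR
After move 6 (F): F=BBGG U=WRRR R=WWRW D=YYYO L=OYOO
Query 1: U[2] = R
Query 2: R[1] = W
Query 3: R[0] = W
Query 4: U[3] = R

Answer: R W W R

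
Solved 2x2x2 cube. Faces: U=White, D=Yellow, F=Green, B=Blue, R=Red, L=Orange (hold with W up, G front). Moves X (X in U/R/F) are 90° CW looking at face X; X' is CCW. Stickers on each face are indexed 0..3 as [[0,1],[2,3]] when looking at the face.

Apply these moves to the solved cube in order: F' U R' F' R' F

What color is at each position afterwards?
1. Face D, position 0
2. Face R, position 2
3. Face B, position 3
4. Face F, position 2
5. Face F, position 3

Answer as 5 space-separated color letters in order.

Answer: R Y B B B

Derivation:
After move 1 (F'): F=GGGG U=WWRR R=YRYR D=OOYY L=OWOW
After move 2 (U): U=RWRW F=YRGG R=BBYR B=OWBB L=GGOW
After move 3 (R'): R=BRBY U=RBRO F=YWGW D=ORYG B=YWOB
After move 4 (F'): F=WWYG U=RBBB R=RROY D=GWYG L=GOOR
After move 5 (R'): R=RYRO U=ROBY F=WBYB D=GWYG B=GWWB
After move 6 (F): F=YWBB U=RORO R=BYYO D=RRYG L=GGOW
Query 1: D[0] = R
Query 2: R[2] = Y
Query 3: B[3] = B
Query 4: F[2] = B
Query 5: F[3] = B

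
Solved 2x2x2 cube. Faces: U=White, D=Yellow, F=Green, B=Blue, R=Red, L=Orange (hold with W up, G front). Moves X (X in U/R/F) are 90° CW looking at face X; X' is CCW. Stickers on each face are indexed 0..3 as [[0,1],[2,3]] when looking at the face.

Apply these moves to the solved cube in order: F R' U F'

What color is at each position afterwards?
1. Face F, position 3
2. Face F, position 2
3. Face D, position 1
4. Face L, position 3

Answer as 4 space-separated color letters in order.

After move 1 (F): F=GGGG U=WWOO R=WRWR D=RRYY L=OYOY
After move 2 (R'): R=RRWW U=WBOB F=GWGO D=RGYG B=YBRB
After move 3 (U): U=OWBB F=RRGO R=YBWW B=OYRB L=GWOY
After move 4 (F'): F=RORG U=OWYW R=GBRW D=WYYG L=GBOB
Query 1: F[3] = G
Query 2: F[2] = R
Query 3: D[1] = Y
Query 4: L[3] = B

Answer: G R Y B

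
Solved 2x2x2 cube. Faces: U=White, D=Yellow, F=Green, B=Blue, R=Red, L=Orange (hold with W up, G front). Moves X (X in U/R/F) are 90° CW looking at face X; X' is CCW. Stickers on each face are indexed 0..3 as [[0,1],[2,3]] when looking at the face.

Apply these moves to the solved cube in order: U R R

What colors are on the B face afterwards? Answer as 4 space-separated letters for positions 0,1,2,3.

After move 1 (U): U=WWWW F=RRGG R=BBRR B=OOBB L=GGOO
After move 2 (R): R=RBRB U=WRWG F=RYGY D=YBYO B=WOWB
After move 3 (R): R=RRBB U=WYWY F=RBGO D=YWYW B=GORB
Query: B face = GORB

Answer: G O R B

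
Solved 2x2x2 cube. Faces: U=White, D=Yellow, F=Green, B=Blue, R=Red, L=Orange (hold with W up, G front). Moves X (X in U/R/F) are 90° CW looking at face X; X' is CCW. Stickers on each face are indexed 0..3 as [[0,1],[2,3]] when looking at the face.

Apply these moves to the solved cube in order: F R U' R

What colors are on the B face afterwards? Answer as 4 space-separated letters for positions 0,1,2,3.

Answer: O W G B

Derivation:
After move 1 (F): F=GGGG U=WWOO R=WRWR D=RRYY L=OYOY
After move 2 (R): R=WWRR U=WGOG F=GRGY D=RBYB B=OBWB
After move 3 (U'): U=GGWO F=OYGY R=GRRR B=WWWB L=OBOY
After move 4 (R): R=RGRR U=GYWY F=OBGB D=RWYW B=OWGB
Query: B face = OWGB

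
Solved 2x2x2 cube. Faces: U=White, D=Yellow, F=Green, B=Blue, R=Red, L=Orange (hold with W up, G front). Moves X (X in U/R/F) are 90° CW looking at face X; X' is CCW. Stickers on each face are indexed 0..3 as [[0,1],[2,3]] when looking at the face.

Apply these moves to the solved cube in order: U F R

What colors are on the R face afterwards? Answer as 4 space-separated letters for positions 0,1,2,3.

After move 1 (U): U=WWWW F=RRGG R=BBRR B=OOBB L=GGOO
After move 2 (F): F=GRGR U=WWOG R=WBWR D=RBYY L=GYOY
After move 3 (R): R=WWRB U=WROR F=GBGY D=RBYO B=GOWB
Query: R face = WWRB

Answer: W W R B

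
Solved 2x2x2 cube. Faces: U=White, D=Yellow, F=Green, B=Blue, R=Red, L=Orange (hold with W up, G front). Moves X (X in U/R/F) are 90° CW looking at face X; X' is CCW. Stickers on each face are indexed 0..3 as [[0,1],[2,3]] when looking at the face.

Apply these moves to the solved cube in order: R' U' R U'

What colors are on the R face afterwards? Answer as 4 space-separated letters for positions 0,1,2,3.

Answer: O G R W

Derivation:
After move 1 (R'): R=RRRR U=WBWB F=GWGW D=YGYG B=YBYB
After move 2 (U'): U=BBWW F=OOGW R=GWRR B=RRYB L=YBOO
After move 3 (R): R=RGRW U=BOWW F=OGGG D=YYYR B=WRBB
After move 4 (U'): U=OWBW F=YBGG R=OGRW B=RGBB L=WROO
Query: R face = OGRW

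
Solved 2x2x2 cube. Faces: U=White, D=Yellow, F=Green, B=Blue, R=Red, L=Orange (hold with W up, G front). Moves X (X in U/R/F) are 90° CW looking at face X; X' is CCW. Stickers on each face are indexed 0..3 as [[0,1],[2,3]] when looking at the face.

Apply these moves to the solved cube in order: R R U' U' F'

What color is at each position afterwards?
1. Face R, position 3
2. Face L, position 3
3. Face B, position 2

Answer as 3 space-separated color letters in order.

After move 1 (R): R=RRRR U=WGWG F=GYGY D=YBYB B=WBWB
After move 2 (R): R=RRRR U=WYWY F=GBGB D=YWYW B=GBGB
After move 3 (U'): U=YYWW F=OOGB R=GBRR B=RRGB L=GBOO
After move 4 (U'): U=YWYW F=GBGB R=OORR B=GBGB L=RROO
After move 5 (F'): F=BBGG U=YWOR R=WOYR D=ROYW L=RWOY
Query 1: R[3] = R
Query 2: L[3] = Y
Query 3: B[2] = G

Answer: R Y G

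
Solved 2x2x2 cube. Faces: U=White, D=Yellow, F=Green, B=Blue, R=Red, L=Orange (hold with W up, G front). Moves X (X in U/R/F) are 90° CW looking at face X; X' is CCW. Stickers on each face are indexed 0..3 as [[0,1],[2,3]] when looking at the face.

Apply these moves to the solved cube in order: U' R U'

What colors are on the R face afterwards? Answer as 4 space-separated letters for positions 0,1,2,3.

After move 1 (U'): U=WWWW F=OOGG R=GGRR B=RRBB L=BBOO
After move 2 (R): R=RGRG U=WOWG F=OYGY D=YBYR B=WRWB
After move 3 (U'): U=OGWW F=BBGY R=OYRG B=RGWB L=WROO
Query: R face = OYRG

Answer: O Y R G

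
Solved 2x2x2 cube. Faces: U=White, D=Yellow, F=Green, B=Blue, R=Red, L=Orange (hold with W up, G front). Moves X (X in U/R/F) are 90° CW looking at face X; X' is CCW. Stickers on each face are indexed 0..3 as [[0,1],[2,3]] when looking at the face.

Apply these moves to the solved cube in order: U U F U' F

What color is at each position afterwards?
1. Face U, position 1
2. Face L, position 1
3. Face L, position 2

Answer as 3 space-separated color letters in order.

After move 1 (U): U=WWWW F=RRGG R=BBRR B=OOBB L=GGOO
After move 2 (U): U=WWWW F=BBGG R=OORR B=GGBB L=RROO
After move 3 (F): F=GBGB U=WWOR R=WOWR D=ROYY L=RYOY
After move 4 (U'): U=WRWO F=RYGB R=GBWR B=WOBB L=GGOY
After move 5 (F): F=GRBY U=WRYG R=WBOR D=WGYY L=GROO
Query 1: U[1] = R
Query 2: L[1] = R
Query 3: L[2] = O

Answer: R R O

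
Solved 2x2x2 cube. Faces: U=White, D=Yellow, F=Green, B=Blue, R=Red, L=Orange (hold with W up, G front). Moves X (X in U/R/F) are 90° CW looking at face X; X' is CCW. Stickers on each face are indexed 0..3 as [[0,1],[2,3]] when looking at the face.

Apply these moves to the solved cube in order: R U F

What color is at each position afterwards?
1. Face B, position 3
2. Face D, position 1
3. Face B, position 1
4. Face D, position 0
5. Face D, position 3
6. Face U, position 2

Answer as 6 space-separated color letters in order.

After move 1 (R): R=RRRR U=WGWG F=GYGY D=YBYB B=WBWB
After move 2 (U): U=WWGG F=RRGY R=WBRR B=OOWB L=GYOO
After move 3 (F): F=GRYR U=WWOY R=GBGR D=RWYB L=GYOB
Query 1: B[3] = B
Query 2: D[1] = W
Query 3: B[1] = O
Query 4: D[0] = R
Query 5: D[3] = B
Query 6: U[2] = O

Answer: B W O R B O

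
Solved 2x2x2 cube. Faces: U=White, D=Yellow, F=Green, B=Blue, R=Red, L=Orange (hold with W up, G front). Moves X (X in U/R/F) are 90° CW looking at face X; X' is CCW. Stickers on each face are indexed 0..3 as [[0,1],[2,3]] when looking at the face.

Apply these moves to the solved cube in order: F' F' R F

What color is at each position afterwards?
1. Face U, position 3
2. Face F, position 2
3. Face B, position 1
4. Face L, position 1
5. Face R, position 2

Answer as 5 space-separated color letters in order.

After move 1 (F'): F=GGGG U=WWRR R=YRYR D=OOYY L=OWOW
After move 2 (F'): F=GGGG U=WWYY R=OROR D=WWYY L=OROR
After move 3 (R): R=OORR U=WGYG F=GWGY D=WBYB B=YBWB
After move 4 (F): F=GGYW U=WGRR R=YOGR D=ROYB L=OWOB
Query 1: U[3] = R
Query 2: F[2] = Y
Query 3: B[1] = B
Query 4: L[1] = W
Query 5: R[2] = G

Answer: R Y B W G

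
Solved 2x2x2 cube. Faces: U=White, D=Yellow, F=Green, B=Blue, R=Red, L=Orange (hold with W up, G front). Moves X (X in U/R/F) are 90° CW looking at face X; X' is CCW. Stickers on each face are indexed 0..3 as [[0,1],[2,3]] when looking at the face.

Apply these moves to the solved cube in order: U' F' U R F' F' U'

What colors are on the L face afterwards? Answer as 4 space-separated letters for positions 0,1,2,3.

After move 1 (U'): U=WWWW F=OOGG R=GGRR B=RRBB L=BBOO
After move 2 (F'): F=OGOG U=WWGR R=YGYR D=BOYY L=BWOW
After move 3 (U): U=GWRW F=YGOG R=RRYR B=BWBB L=OGOW
After move 4 (R): R=YRRR U=GGRG F=YOOY D=BBYB B=WWWB
After move 5 (F'): F=OYYO U=GGYR R=BRBR D=GWYB L=OGOR
After move 6 (F'): F=YOOY U=GGBB R=WRGR D=GRYB L=OROY
After move 7 (U'): U=GBGB F=OROY R=YOGR B=WRWB L=WWOY
Query: L face = WWOY

Answer: W W O Y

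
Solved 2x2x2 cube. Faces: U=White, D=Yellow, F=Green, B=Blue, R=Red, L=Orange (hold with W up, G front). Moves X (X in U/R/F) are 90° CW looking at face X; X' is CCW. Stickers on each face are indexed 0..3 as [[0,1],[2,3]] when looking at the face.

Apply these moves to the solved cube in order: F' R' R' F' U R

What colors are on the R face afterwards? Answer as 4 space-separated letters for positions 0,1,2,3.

Answer: O G Y B

Derivation:
After move 1 (F'): F=GGGG U=WWRR R=YRYR D=OOYY L=OWOW
After move 2 (R'): R=RRYY U=WBRB F=GWGR D=OGYG B=YBOB
After move 3 (R'): R=RYRY U=WORY F=GBGB D=OWYR B=GBGB
After move 4 (F'): F=BBGG U=WORR R=WYOY D=WWYR L=OYOR
After move 5 (U): U=RWRO F=WYGG R=GBOY B=OYGB L=BBOR
After move 6 (R): R=OGYB U=RYRG F=WWGR D=WGYO B=OYWB
Query: R face = OGYB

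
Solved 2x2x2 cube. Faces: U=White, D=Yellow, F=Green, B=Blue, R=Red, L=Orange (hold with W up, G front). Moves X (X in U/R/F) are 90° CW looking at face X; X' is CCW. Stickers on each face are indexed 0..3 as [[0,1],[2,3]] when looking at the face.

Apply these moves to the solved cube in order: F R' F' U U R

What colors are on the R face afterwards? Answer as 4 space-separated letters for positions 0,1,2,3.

After move 1 (F): F=GGGG U=WWOO R=WRWR D=RRYY L=OYOY
After move 2 (R'): R=RRWW U=WBOB F=GWGO D=RGYG B=YBRB
After move 3 (F'): F=WOGG U=WBRW R=GRRW D=YYYG L=OBOO
After move 4 (U): U=RWWB F=GRGG R=YBRW B=OBRB L=WOOO
After move 5 (U): U=WRBW F=YBGG R=OBRW B=WORB L=GROO
After move 6 (R): R=ROWB U=WBBG F=YYGG D=YRYW B=WORB
Query: R face = ROWB

Answer: R O W B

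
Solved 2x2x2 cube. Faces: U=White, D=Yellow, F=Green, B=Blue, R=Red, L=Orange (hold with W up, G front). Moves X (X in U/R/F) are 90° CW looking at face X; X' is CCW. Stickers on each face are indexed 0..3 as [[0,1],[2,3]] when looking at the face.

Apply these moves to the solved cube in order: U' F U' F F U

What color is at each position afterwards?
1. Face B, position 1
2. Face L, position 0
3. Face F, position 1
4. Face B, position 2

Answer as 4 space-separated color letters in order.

Answer: W O O B

Derivation:
After move 1 (U'): U=WWWW F=OOGG R=GGRR B=RRBB L=BBOO
After move 2 (F): F=GOGO U=WWOB R=WGWR D=RGYY L=BYOY
After move 3 (U'): U=WBWO F=BYGO R=GOWR B=WGBB L=RROY
After move 4 (F): F=GBOY U=WBYR R=WOOR D=WGYY L=RROG
After move 5 (F): F=OGYB U=WBGR R=YORR D=OWYY L=RWOG
After move 6 (U): U=GWRB F=YOYB R=WGRR B=RWBB L=OGOG
Query 1: B[1] = W
Query 2: L[0] = O
Query 3: F[1] = O
Query 4: B[2] = B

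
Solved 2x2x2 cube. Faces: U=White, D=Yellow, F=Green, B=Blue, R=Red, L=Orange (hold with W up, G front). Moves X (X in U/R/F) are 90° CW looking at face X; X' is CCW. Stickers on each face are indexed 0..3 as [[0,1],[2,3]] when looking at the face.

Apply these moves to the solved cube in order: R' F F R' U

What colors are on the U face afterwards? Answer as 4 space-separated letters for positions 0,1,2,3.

After move 1 (R'): R=RRRR U=WBWB F=GWGW D=YGYG B=YBYB
After move 2 (F): F=GGWW U=WBOO R=WRBR D=RRYG L=OYOG
After move 3 (F): F=WGWG U=WBGY R=OROR D=BWYG L=OROR
After move 4 (R'): R=RROO U=WYGY F=WBWY D=BGYG B=GBWB
After move 5 (U): U=GWYY F=RRWY R=GBOO B=ORWB L=WBOR
Query: U face = GWYY

Answer: G W Y Y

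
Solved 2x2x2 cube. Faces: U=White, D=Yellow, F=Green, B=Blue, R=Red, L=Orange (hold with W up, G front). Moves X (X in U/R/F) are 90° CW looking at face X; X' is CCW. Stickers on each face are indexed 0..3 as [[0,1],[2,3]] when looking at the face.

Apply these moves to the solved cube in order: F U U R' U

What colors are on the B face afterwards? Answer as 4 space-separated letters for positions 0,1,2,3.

Answer: W R R B

Derivation:
After move 1 (F): F=GGGG U=WWOO R=WRWR D=RRYY L=OYOY
After move 2 (U): U=OWOW F=WRGG R=BBWR B=OYBB L=GGOY
After move 3 (U): U=OOWW F=BBGG R=OYWR B=GGBB L=WROY
After move 4 (R'): R=YROW U=OBWG F=BOGW D=RBYG B=YGRB
After move 5 (U): U=WOGB F=YRGW R=YGOW B=WRRB L=BOOY
Query: B face = WRRB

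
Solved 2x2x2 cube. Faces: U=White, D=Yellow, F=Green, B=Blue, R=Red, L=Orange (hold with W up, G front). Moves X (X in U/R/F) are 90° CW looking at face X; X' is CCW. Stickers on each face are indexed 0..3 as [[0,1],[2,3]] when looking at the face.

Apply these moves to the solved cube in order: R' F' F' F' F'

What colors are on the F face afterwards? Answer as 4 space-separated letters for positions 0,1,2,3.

Answer: G W G W

Derivation:
After move 1 (R'): R=RRRR U=WBWB F=GWGW D=YGYG B=YBYB
After move 2 (F'): F=WWGG U=WBRR R=GRYR D=OOYG L=OBOW
After move 3 (F'): F=WGWG U=WBGY R=OROR D=BWYG L=OROR
After move 4 (F'): F=GGWW U=WBOO R=WRBR D=RRYG L=OYOG
After move 5 (F'): F=GWGW U=WBWB R=RRRR D=YGYG L=OOOO
Query: F face = GWGW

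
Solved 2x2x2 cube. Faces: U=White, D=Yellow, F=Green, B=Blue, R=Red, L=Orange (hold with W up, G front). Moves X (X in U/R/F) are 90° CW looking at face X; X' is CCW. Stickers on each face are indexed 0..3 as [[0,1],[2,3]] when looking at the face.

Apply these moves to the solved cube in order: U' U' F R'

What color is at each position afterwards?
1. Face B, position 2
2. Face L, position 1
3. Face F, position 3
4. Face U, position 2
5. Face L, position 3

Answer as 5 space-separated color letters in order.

After move 1 (U'): U=WWWW F=OOGG R=GGRR B=RRBB L=BBOO
After move 2 (U'): U=WWWW F=BBGG R=OORR B=GGBB L=RROO
After move 3 (F): F=GBGB U=WWOR R=WOWR D=ROYY L=RYOY
After move 4 (R'): R=ORWW U=WBOG F=GWGR D=RBYB B=YGOB
Query 1: B[2] = O
Query 2: L[1] = Y
Query 3: F[3] = R
Query 4: U[2] = O
Query 5: L[3] = Y

Answer: O Y R O Y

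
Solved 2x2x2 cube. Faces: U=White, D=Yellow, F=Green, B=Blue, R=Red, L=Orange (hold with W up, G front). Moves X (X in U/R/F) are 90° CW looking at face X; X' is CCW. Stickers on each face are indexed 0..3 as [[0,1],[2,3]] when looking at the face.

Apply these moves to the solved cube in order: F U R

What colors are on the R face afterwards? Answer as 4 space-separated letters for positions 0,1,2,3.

Answer: W B R B

Derivation:
After move 1 (F): F=GGGG U=WWOO R=WRWR D=RRYY L=OYOY
After move 2 (U): U=OWOW F=WRGG R=BBWR B=OYBB L=GGOY
After move 3 (R): R=WBRB U=OROG F=WRGY D=RBYO B=WYWB
Query: R face = WBRB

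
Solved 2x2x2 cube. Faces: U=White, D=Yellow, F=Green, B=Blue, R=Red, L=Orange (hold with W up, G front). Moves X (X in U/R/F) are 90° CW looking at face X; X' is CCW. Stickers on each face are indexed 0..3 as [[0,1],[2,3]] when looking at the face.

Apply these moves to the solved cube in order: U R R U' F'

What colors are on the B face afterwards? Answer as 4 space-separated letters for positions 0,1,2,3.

After move 1 (U): U=WWWW F=RRGG R=BBRR B=OOBB L=GGOO
After move 2 (R): R=RBRB U=WRWG F=RYGY D=YBYO B=WOWB
After move 3 (R): R=RRBB U=WYWY F=RBGO D=YWYW B=GORB
After move 4 (U'): U=YYWW F=GGGO R=RBBB B=RRRB L=GOOO
After move 5 (F'): F=GOGG U=YYRB R=WBYB D=OOYW L=GWOW
Query: B face = RRRB

Answer: R R R B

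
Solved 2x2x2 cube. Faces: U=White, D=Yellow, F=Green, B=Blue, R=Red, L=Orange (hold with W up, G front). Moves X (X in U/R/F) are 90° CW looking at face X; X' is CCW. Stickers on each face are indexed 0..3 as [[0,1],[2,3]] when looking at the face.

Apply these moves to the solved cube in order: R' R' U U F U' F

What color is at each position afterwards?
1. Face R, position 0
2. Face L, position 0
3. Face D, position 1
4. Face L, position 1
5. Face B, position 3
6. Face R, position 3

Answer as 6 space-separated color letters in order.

Answer: Y G G R B R

Derivation:
After move 1 (R'): R=RRRR U=WBWB F=GWGW D=YGYG B=YBYB
After move 2 (R'): R=RRRR U=WYWY F=GBGB D=YWYW B=GBGB
After move 3 (U): U=WWYY F=RRGB R=GBRR B=OOGB L=GBOO
After move 4 (U): U=YWYW F=GBGB R=OORR B=GBGB L=RROO
After move 5 (F): F=GGBB U=YWOR R=YOWR D=ROYW L=RYOW
After move 6 (U'): U=WRYO F=RYBB R=GGWR B=YOGB L=GBOW
After move 7 (F): F=BRBY U=WRWB R=YGOR D=WGYW L=GROO
Query 1: R[0] = Y
Query 2: L[0] = G
Query 3: D[1] = G
Query 4: L[1] = R
Query 5: B[3] = B
Query 6: R[3] = R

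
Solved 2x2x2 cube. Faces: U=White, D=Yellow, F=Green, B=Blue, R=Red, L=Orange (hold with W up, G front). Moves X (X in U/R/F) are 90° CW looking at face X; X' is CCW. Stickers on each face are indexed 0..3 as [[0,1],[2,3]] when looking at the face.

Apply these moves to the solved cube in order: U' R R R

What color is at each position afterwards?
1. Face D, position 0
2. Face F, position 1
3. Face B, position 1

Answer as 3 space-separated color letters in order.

Answer: Y W R

Derivation:
After move 1 (U'): U=WWWW F=OOGG R=GGRR B=RRBB L=BBOO
After move 2 (R): R=RGRG U=WOWG F=OYGY D=YBYR B=WRWB
After move 3 (R): R=RRGG U=WYWY F=OBGR D=YWYW B=GROB
After move 4 (R): R=GRGR U=WBWR F=OWGW D=YOYG B=YRYB
Query 1: D[0] = Y
Query 2: F[1] = W
Query 3: B[1] = R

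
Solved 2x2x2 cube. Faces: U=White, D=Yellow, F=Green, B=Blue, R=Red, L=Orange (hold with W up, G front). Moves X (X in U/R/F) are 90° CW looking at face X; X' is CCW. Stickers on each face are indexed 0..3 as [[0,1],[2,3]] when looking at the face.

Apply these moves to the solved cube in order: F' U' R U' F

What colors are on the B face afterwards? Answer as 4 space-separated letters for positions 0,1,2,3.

Answer: Y G R B

Derivation:
After move 1 (F'): F=GGGG U=WWRR R=YRYR D=OOYY L=OWOW
After move 2 (U'): U=WRWR F=OWGG R=GGYR B=YRBB L=BBOW
After move 3 (R): R=YGRG U=WWWG F=OOGY D=OBYY B=RRRB
After move 4 (U'): U=WGWW F=BBGY R=OORG B=YGRB L=RROW
After move 5 (F): F=GBYB U=WGWR R=WOWG D=ROYY L=ROOB
Query: B face = YGRB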